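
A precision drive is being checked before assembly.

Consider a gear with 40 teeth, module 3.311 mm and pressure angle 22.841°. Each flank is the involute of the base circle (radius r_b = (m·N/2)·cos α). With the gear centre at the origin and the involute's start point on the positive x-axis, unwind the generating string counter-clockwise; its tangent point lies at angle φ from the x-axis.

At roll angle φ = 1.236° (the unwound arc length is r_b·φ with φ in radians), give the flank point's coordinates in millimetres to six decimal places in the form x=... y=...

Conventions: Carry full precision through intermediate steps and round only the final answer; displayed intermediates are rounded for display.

x=61.041598 y=0.000204

single-mesh involute tooth geometry (40T wheel at module 3.311)
pitch radius r_p = m·N/2 = 3.311·40/2 = 66.220000
base radius r_b = r_p·cos α = 66.220000·cos 22.841° = 61.027399
roll angle φ = 1.236° = 0.02157227 rad
x = r_b·(cos φ + φ·sin φ) = 61.041598
y = r_b·(sin φ − φ·cos φ) = 0.000204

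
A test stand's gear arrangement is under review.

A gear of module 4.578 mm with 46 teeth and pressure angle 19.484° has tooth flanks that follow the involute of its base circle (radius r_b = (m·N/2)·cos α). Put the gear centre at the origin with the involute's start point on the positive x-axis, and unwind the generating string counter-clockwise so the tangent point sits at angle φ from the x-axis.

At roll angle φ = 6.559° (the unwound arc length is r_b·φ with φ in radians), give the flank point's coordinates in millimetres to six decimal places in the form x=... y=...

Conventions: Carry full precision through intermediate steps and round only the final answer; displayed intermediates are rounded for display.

recognized (one wheel, involute flank): single-mesh tooth geometry, m = 4.578, N = 46
pitch radius r_p = m·N/2 = 4.578·46/2 = 105.294000
base radius r_b = r_p·cos α = 105.294000·cos 19.484° = 99.264304
roll angle φ = 6.559° = 0.11447615 rad
x = r_b·(cos φ + φ·sin φ) = 99.912594
y = r_b·(sin φ − φ·cos φ) = 0.049573

x=99.912594 y=0.049573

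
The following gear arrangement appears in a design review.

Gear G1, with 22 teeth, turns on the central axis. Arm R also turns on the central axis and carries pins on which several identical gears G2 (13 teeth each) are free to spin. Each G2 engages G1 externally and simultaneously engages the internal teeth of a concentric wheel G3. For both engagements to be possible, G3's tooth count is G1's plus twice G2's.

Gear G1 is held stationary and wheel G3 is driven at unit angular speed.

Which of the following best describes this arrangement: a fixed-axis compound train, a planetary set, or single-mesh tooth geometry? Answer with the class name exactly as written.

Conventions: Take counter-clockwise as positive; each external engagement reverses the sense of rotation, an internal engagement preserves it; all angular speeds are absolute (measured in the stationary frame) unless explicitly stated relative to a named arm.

planetary set

recognized (axles ride arm R): planetary set, 22/13/48 teeth
classification: planetary set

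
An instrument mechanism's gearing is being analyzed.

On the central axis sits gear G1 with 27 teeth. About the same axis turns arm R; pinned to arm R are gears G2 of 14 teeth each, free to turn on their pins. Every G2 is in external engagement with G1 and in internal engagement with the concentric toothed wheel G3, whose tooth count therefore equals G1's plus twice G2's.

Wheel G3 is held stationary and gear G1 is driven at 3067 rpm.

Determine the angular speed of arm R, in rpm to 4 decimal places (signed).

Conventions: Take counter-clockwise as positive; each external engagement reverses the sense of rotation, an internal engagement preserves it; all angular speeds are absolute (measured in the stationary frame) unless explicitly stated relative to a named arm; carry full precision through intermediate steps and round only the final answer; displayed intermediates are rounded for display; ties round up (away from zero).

topology: planetary set — G1 27T / G2 14T / G3 55T, arm = carrier (Willis)
normalise by the input: solve with ω_sun = 1, then scale by 3067 rpm
ring teeth: 27 + 2·14 = 55
27(ω_sun−ω_arm) = −55(ω_ring−ω_arm),  ω_ring = 0, ω_sun = 1
27(1−ω_arm) = −55(0−ω_arm)  ⇒  82·ω_arm = 27  ⇒  ω_arm = 27/82
scale: ω_arm = 27/82 × 3067 rpm = +1009.8659 rpm

+1009.8659 rpm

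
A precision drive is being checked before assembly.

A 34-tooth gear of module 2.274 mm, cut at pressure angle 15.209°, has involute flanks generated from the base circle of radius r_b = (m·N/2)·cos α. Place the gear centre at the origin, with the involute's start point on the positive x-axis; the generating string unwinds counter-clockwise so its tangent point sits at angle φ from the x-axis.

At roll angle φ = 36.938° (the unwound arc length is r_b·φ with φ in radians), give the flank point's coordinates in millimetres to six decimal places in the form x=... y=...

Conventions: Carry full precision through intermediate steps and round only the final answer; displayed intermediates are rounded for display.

x=44.269154 y=3.195418

topology: single-mesh involute geometry — m = 2.274, N = 34
pitch radius r_p = m·N/2 = 2.274·34/2 = 38.658000
base radius r_b = r_p·cos α = 38.658000·cos 15.209° = 37.304015
roll angle φ = 36.938° = 0.64468972 rad
x = r_b·(cos φ + φ·sin φ) = 44.269154
y = r_b·(sin φ − φ·cos φ) = 3.195418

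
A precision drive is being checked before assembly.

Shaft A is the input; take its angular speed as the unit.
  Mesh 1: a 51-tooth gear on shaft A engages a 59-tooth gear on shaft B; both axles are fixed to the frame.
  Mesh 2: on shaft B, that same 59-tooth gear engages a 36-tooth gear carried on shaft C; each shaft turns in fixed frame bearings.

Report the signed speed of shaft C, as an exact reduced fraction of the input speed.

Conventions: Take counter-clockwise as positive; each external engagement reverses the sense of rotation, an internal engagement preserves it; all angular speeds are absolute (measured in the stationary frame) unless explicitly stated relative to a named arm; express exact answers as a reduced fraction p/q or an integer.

2-mesh fixed-axis compound train (all bearings frame-fixed)
mesh 1 [51T→59T]: |ω|/ω_in = 1×51/59 = 51/59, sense flips to −
mesh 2 [59T→36T]: |ω|/ω_in = (51/59)×59/36 = 17/12, sense flips to +
signed output speed (× input speed) = 17/12

17/12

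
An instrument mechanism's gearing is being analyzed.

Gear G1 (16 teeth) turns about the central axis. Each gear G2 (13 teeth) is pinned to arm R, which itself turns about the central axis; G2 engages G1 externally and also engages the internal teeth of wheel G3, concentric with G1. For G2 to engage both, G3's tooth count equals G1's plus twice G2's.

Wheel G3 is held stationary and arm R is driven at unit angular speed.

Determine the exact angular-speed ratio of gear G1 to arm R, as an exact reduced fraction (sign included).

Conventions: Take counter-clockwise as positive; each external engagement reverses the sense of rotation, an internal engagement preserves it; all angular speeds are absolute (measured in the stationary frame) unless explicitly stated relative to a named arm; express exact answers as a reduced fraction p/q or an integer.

topology: planetary set — G1 16T / G2 13T / G3 42T, arm = carrier (Willis)
ring teeth: 16 + 2·13 = 42
16(ω_sun−ω_arm) = −42(ω_ring−ω_arm),  ω_ring = 0, ω_arm = 1
ω_sun = 1 − (42/16)(0−1) = 29/8
ω_out/ω_in = 29/8

29/8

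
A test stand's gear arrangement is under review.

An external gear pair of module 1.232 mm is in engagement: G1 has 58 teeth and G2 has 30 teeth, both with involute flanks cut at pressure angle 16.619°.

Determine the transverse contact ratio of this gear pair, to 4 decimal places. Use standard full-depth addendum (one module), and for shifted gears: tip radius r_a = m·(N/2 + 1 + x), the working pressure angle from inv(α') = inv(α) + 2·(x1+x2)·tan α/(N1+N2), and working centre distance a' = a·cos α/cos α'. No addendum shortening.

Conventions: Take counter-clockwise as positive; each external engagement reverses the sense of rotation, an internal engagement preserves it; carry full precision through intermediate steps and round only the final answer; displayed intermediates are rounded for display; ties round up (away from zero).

1.9098

single-mesh involute tooth geometry (58T engaging 30T at module 1.232)
base radii: r_b1 = 34.235562, r_b2 = 17.708049
tip radii: r_a1 = 36.960000, r_a2 = 19.712000
no profile shift: α' = α, a' = a
action lengths: √(r_a1²−r_b1²) = 13.927235, √(r_a2²−r_b2²) = 8.659557
base pitch p_b = π·m·cos α = 3.708765
CR = (13.927235 + 8.659557 − 54.208000·sin 16.61900°)/3.708765 = 1.909792
contact ratio ≈ 1.9098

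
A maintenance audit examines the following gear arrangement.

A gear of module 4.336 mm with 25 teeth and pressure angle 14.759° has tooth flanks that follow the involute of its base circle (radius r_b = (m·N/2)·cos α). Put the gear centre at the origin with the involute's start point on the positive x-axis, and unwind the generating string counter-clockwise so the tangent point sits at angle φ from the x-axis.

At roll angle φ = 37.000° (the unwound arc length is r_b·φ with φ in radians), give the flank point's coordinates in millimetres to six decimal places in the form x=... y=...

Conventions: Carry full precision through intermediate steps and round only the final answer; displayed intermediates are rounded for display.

x=62.226901 y=4.511534

class = single-mesh tooth geometry [base-circle involute, m = 4.336, 25T]
pitch radius r_p = m·N/2 = 4.336·25/2 = 54.200000
base radius r_b = r_p·cos α = 54.200000·cos 14.759° = 52.411722
roll angle φ = 37.000° = 0.64577182 rad
x = r_b·(cos φ + φ·sin φ) = 62.226901
y = r_b·(sin φ − φ·cos φ) = 4.511534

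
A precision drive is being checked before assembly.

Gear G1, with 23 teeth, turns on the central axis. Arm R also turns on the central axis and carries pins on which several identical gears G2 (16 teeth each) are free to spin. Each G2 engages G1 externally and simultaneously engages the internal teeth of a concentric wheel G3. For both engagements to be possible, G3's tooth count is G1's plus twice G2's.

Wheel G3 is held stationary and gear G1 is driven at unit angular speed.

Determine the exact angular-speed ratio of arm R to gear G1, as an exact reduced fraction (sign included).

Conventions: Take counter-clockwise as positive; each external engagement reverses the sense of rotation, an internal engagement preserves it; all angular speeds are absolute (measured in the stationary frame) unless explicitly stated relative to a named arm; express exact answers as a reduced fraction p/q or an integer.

topology: planetary set — G1 23T / G2 16T / G3 55T, arm = carrier (Willis)
ring teeth: 23 + 2·16 = 55
23(ω_sun−ω_arm) = −55(ω_ring−ω_arm),  ω_ring = 0, ω_sun = 1
23(1−ω_arm) = −55(0−ω_arm)  ⇒  78·ω_arm = 23  ⇒  ω_arm = 23/78
ω_out/ω_in = 23/78

23/78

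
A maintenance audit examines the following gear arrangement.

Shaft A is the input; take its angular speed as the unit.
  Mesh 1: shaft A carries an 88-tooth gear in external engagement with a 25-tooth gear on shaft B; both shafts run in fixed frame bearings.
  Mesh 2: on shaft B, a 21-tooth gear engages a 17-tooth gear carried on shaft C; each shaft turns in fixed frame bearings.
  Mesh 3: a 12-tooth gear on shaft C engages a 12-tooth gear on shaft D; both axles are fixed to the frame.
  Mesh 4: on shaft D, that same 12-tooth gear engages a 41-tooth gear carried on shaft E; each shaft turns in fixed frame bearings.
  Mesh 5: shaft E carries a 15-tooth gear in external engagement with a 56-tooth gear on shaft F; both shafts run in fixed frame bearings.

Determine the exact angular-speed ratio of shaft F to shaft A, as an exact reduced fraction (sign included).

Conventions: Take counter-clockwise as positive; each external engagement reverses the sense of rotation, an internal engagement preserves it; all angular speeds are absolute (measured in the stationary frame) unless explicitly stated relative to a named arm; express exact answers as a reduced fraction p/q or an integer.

class = fixed-axis compound train [5 meshes; 5 ratios multiply, 5 sense flips]
mesh 1 [88T→25T]: running ratio 88/25, sense −
mesh 2 [21T→17T]: running ratio 1848/425, sense +
mesh 3 [12T→12T]: running ratio 1848/425, sense −
mesh 4 [12T→41T]: running ratio 22176/17425, sense +
mesh 5 [15T→56T]: running ratio 1188/3485, sense −
ω_out/ω_in = -1188/3485

-1188/3485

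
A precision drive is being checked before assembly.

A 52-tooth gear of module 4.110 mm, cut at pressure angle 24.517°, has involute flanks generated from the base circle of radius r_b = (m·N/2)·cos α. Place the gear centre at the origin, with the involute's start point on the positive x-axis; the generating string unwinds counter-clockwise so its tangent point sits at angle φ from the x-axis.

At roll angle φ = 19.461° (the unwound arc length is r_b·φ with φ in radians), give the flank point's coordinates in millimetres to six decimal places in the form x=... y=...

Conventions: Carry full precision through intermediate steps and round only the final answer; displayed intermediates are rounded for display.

class = single-mesh tooth geometry [base-circle involute, m = 4.110, 52T]
pitch radius r_p = m·N/2 = 4.110·52/2 = 106.860000
base radius r_b = r_p·cos α = 106.860000·cos 24.517° = 97.225309
roll angle φ = 19.461° = 0.33965853 rad
x = r_b·(cos φ + φ·sin φ) = 102.672928
y = r_b·(sin φ − φ·cos φ) = 1.255356

x=102.672928 y=1.255356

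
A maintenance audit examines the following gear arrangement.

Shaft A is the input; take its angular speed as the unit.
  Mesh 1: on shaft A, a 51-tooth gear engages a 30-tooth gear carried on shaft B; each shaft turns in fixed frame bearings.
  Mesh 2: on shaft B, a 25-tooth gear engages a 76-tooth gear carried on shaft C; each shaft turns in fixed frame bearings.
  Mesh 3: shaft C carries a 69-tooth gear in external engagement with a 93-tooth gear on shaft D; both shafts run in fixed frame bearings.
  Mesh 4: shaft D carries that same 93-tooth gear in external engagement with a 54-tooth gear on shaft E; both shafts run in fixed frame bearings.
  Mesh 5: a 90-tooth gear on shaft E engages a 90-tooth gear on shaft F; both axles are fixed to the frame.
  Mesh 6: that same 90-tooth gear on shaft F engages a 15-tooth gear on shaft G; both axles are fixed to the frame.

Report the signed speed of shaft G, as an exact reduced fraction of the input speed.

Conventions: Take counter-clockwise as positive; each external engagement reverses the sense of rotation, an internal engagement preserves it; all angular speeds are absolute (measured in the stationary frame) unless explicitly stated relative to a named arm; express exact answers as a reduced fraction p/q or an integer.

1955/456

6-mesh fixed-axis compound train (all bearings frame-fixed)
mesh 1 [51T→30T]: |ω|/ω_in = 1×51/30 = 17/10, sense flips to −
mesh 2 [25T→76T]: |ω|/ω_in = (17/10)×25/76 = 85/152, sense flips to +
mesh 3 [69T→93T]: |ω|/ω_in = (85/152)×69/93 = 1955/4712, sense flips to −
mesh 4 [93T→54T]: |ω|/ω_in = (1955/4712)×93/54 = 1955/2736, sense flips to +
mesh 5 [90T→90T]: |ω|/ω_in = (1955/2736)×90/90 = 1955/2736, sense flips to −
mesh 6 [90T→15T]: |ω|/ω_in = (1955/2736)×90/15 = 1955/456, sense flips to +
signed output speed (× input speed) = 1955/456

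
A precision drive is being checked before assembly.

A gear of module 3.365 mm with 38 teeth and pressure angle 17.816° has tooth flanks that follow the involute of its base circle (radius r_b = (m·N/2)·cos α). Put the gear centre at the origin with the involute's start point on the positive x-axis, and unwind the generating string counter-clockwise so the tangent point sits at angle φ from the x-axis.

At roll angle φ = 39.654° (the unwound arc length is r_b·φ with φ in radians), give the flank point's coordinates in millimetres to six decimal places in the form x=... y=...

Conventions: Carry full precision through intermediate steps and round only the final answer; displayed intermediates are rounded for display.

recognized (one wheel, involute flank): single-mesh tooth geometry, m = 3.365, N = 38
pitch radius r_p = m·N/2 = 3.365·38/2 = 63.935000
base radius r_b = r_p·cos α = 63.935000·cos 17.816° = 60.868932
roll angle φ = 39.654° = 0.69209286 rad
x = r_b·(cos φ + φ·sin φ) = 73.747041
y = r_b·(sin φ − φ·cos φ) = 6.409450

x=73.747041 y=6.409450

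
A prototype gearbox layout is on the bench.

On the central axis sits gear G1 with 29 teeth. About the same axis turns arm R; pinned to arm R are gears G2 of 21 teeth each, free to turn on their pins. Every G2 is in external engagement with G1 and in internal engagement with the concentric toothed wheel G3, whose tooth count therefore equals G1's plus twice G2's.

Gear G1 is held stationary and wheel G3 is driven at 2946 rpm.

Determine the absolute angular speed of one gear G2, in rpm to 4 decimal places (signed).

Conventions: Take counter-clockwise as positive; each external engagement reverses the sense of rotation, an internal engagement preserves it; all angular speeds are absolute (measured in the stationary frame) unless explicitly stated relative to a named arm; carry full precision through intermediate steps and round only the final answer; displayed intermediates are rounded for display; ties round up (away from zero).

+4980.1429 rpm

topology: planetary set — G1 29T / G2 21T / G3 71T, arm = carrier (Willis)
normalise by the input: solve with ω_ring = 1, then scale by 2946 rpm
ring teeth: 29 + 2·21 = 71
29(ω_sun−ω_arm) = −71(ω_ring−ω_arm),  ω_sun = 0, ω_ring = 1
29(0−ω_arm) = −71(1−ω_arm)  ⇒  100·ω_arm = 71  ⇒  ω_arm = 71/100
sun–planet mesh: 29·(0−71/100) = −21·(ω_p−ω_arm)  ⇒  ω_p−ω_arm = 2059/2100
ω_p = 71/100 + 2059/2100 = 71/42
scale: ω_p = 71/42 × 2946 rpm = +4980.1429 rpm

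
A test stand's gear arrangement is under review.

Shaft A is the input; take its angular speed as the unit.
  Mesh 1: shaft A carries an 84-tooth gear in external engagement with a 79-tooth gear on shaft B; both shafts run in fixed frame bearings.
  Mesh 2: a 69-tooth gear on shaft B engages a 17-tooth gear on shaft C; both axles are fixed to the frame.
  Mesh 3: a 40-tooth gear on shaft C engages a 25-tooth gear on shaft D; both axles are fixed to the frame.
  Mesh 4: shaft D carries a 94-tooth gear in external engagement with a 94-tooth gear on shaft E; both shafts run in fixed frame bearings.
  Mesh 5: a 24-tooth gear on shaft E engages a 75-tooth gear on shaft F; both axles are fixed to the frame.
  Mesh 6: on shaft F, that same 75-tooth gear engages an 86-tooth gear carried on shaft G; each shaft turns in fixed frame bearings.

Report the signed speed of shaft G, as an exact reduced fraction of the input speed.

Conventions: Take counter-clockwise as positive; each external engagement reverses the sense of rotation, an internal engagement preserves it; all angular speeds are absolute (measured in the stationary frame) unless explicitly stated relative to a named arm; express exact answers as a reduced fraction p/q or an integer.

6-mesh fixed-axis compound train (all bearings frame-fixed)
mesh 1 [84T→79T]: |ω|/ω_in = 1×84/79 = 84/79, sense flips to −
mesh 2 [69T→17T]: |ω|/ω_in = (84/79)×69/17 = 5796/1343, sense flips to +
mesh 3 [40T→25T]: |ω|/ω_in = (5796/1343)×40/25 = 46368/6715, sense flips to −
mesh 4 [94T→94T]: |ω|/ω_in = (46368/6715)×94/94 = 46368/6715, sense flips to +
mesh 5 [24T→75T]: |ω|/ω_in = (46368/6715)×24/75 = 370944/167875, sense flips to −
mesh 6 [75T→86T]: |ω|/ω_in = (370944/167875)×75/86 = 556416/288745, sense flips to +
signed output speed (× input speed) = 556416/288745

556416/288745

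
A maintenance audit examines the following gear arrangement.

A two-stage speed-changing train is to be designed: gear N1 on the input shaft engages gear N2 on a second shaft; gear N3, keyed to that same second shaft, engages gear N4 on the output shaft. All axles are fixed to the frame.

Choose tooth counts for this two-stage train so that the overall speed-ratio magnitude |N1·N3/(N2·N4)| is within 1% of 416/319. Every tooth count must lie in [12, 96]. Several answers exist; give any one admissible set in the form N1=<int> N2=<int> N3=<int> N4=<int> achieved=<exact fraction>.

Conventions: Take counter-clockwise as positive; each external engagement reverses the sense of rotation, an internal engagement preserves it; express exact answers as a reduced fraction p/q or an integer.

design class (target 416/319): fixed-axis compound train
target = 416/319 in lowest terms: an exact hit needs N1·N3 = k·416 and N2·N4 = k·319 for one integer k, every count in [12, 96]; additionally prefer no 1:1 stage (N1 ≠ N2, N3 ≠ N4)
k = 1: no 1:1-free in-range split of k·416 and k·319 into factor pairs; take k = 2
k = 2: N1·N3 = 832 = 13·64, N2·N4 = 638 = 22·29
achieved = 13·64/(22·29) = 416/319; |achieved − target| = 0 ≤ 104/7975 ✓

N1=13 N2=22 N3=64 N4=29 achieved=416/319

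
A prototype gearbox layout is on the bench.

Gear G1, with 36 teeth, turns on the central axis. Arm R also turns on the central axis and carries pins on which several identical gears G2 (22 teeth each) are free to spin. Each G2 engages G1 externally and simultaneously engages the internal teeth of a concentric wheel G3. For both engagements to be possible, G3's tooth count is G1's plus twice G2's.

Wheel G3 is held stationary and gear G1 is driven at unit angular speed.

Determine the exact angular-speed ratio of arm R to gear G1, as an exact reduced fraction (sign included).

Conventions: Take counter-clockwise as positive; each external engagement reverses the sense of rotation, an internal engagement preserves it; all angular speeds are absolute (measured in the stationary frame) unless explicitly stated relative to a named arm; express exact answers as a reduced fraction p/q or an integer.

9/29

class = planetary set [G3 = 36+2·22 = 80; Willis about the carrier]
ring teeth: 36 + 2·22 = 80
36(ω_sun−ω_arm) = −80(ω_ring−ω_arm),  ω_ring = 0, ω_sun = 1
36(1−ω_arm) = −80(0−ω_arm)  ⇒  116·ω_arm = 36  ⇒  ω_arm = 9/29
ω_out/ω_in = 9/29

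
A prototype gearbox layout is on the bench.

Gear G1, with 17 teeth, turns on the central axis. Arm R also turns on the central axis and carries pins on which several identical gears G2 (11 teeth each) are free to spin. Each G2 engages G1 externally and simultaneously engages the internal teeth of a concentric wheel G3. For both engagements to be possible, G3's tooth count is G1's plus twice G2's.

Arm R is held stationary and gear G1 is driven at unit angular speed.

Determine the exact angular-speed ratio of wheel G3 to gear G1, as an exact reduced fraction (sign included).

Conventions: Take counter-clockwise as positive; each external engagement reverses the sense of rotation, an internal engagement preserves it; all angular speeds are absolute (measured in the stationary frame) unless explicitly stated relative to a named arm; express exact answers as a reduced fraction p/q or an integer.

-17/39

class = planetary set [G3 = 17+2·11 = 39; Willis about the carrier]
ring teeth: 17 + 2·11 = 39
17(ω_sun−ω_arm) = −39(ω_ring−ω_arm),  ω_arm = 0, ω_sun = 1
ω_ring = 0 − (17/39)(1−0) = -17/39
ω_out/ω_in = -17/39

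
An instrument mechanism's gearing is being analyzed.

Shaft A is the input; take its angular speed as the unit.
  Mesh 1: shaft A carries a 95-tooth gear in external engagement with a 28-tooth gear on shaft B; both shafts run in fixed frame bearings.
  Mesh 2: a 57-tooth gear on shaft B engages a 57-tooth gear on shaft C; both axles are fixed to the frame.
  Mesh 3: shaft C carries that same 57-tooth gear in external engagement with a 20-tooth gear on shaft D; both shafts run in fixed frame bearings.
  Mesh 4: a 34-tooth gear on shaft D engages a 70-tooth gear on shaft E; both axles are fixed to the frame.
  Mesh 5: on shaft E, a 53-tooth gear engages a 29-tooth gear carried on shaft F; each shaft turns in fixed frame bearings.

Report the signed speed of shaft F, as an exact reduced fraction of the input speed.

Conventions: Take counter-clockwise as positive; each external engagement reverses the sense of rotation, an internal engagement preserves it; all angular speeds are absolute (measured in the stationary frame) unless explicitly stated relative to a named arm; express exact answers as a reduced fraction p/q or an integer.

-975783/113680

5-mesh fixed-axis compound train (all bearings frame-fixed)
mesh 1 [95T→28T]: |ω|/ω_in = 1×95/28 = 95/28, sense flips to −
mesh 2 [57T→57T]: |ω|/ω_in = (95/28)×57/57 = 95/28, sense flips to +
mesh 3 [57T→20T]: |ω|/ω_in = (95/28)×57/20 = 1083/112, sense flips to −
mesh 4 [34T→70T]: |ω|/ω_in = (1083/112)×34/70 = 18411/3920, sense flips to +
mesh 5 [53T→29T]: |ω|/ω_in = (18411/3920)×53/29 = 975783/113680, sense flips to −
signed output speed (× input speed) = -975783/113680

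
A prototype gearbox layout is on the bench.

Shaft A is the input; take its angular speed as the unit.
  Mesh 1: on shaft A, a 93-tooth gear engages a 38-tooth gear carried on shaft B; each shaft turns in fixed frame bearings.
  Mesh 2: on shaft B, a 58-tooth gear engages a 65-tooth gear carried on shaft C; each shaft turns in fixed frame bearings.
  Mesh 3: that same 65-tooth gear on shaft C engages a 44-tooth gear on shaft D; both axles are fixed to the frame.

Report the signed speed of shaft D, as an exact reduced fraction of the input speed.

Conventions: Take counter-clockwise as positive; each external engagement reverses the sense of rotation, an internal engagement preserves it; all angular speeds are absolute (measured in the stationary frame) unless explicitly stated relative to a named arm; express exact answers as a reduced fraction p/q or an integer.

3-mesh fixed-axis compound train (all bearings frame-fixed)
mesh 1 [93T→38T]: |ω|/ω_in = 1×93/38 = 93/38, sense flips to −
mesh 2 [58T→65T]: |ω|/ω_in = (93/38)×58/65 = 2697/1235, sense flips to +
mesh 3 [65T→44T]: |ω|/ω_in = (2697/1235)×65/44 = 2697/836, sense flips to −
signed output speed (× input speed) = -2697/836

-2697/836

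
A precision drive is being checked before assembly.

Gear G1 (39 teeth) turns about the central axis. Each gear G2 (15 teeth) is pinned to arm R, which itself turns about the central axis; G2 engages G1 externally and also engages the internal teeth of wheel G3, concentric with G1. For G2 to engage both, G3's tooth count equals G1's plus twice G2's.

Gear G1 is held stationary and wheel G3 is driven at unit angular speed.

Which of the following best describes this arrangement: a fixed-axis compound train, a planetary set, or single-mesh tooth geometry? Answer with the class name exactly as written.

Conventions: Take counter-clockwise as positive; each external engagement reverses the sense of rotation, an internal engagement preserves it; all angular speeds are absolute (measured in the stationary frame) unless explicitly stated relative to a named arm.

planetary set

class = planetary set [G3 = 39+2·15 = 69; Willis about the carrier]
classification: planetary set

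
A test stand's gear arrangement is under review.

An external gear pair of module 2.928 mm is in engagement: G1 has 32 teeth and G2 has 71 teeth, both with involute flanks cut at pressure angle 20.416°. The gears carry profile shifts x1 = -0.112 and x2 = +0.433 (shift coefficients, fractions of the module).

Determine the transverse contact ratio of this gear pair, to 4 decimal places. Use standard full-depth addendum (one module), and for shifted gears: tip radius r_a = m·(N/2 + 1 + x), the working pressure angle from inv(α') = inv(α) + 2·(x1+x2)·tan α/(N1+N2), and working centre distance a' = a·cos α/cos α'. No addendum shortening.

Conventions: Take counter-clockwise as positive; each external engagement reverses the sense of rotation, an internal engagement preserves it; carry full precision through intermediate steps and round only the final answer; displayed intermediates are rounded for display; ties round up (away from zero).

1.6840

single-mesh involute tooth geometry (32T engaging 71T at module 2.928)
base radii: r_b1 = 43.905225, r_b2 = 97.414717
tip radii: r_a1 = 49.448064, r_a2 = 108.139824
inv(α') = inv(20.416°) + 2·(-0.112+0.433)·tan α/(32+71) = 0.01820817  ⇒  α' = 21.32995°
a' = a·cos α / cos α' = 150.7920·cos 20.416°/cos 21.32995° = 151.712036
action lengths: √(r_a1²−r_b1²) = 22.747357, √(r_a2²−r_b2²) = 46.953108
base pitch p_b = π·m·cos α = 8.620771
CR = (22.747357 + 46.953108 − 151.712036·sin 21.32995°)/8.620771 = 1.683955
contact ratio ≈ 1.6840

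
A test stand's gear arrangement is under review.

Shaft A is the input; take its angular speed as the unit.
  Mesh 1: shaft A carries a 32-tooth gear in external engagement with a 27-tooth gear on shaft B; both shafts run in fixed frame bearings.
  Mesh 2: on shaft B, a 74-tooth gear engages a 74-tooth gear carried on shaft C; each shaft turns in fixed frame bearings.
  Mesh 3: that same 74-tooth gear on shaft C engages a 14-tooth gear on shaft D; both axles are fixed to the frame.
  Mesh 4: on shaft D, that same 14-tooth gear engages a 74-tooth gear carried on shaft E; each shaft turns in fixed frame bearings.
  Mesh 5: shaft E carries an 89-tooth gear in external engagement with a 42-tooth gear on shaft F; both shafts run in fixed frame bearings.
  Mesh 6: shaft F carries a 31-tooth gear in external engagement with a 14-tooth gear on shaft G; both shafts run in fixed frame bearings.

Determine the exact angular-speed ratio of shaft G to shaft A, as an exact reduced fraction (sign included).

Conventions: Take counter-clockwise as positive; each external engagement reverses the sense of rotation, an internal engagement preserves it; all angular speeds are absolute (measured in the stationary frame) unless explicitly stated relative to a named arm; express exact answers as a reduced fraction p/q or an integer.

class = fixed-axis compound train [6 meshes; 6 ratios multiply, 6 sense flips]
mesh 1 [32T→27T]: running ratio 32/27, sense −
mesh 2 [74T→74T]: running ratio 32/27, sense +
mesh 3 [74T→14T]: running ratio 1184/189, sense −
mesh 4 [14T→74T]: running ratio 32/27, sense +
mesh 5 [89T→42T]: running ratio 1424/567, sense −
mesh 6 [31T→14T]: running ratio 22072/3969, sense +
ω_out/ω_in = 22072/3969

22072/3969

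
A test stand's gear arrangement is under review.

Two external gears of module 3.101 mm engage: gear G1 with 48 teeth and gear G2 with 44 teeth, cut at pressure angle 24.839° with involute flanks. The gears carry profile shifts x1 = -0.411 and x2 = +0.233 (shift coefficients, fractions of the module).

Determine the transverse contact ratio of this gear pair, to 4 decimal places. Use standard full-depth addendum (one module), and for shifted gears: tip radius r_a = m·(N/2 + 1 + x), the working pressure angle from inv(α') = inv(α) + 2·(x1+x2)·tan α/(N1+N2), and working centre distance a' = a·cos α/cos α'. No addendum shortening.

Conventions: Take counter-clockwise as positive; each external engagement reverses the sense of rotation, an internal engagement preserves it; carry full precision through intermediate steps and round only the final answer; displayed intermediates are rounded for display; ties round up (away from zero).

1.5445

topology: single-mesh involute geometry — m = 3.101, 48T/44T pair
base radii: r_b1 = 67.539166, r_b2 = 61.910903
tip radii: r_a1 = 76.250489, r_a2 = 72.045533
inv(α') = inv(24.839°) + 2·(-0.411+0.233)·tan α/(48+44) = 0.02757762  ⇒  α' = 24.34916°
a' = a·cos α / cos α' = 142.6460·cos 24.839°/cos 24.34916° = 142.088893
action lengths: √(r_a1²−r_b1²) = 35.392062, √(r_a2²−r_b2²) = 36.845610
base pitch p_b = π·m·cos α = 8.840856
CR = (35.392062 + 36.845610 − 142.088893·sin 24.34916°)/8.840856 = 1.544530
contact ratio ≈ 1.5445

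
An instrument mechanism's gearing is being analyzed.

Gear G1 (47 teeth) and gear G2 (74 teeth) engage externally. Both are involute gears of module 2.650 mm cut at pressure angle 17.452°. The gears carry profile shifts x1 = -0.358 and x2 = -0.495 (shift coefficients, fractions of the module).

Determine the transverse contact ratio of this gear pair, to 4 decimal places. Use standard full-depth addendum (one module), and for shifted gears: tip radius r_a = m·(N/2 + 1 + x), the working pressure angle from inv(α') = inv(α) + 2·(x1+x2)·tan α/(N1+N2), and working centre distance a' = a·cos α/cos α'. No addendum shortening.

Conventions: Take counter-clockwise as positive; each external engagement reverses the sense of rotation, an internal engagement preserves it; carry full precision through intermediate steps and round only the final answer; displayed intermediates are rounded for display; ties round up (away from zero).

topology: single-mesh involute geometry — m = 2.650, 47T/74T pair
base radii: r_b1 = 59.408391, r_b2 = 93.536615
tip radii: r_a1 = 63.976300, r_a2 = 99.388250
inv(α') = inv(17.452°) + 2·(-0.358-0.495)·tan α/(47+74) = 0.00535066  ⇒  α' = 14.33162°
a' = a·cos α / cos α' = 160.3250·cos 17.452°/cos 14.33162° = 157.857650
action lengths: √(r_a1²−r_b1²) = 23.740474, √(r_a2²−r_b2²) = 33.599493
base pitch p_b = π·m·cos α = 7.941998
CR = (23.740474 + 33.599493 − 157.857650·sin 14.33162°)/7.941998 = 2.299783
contact ratio ≈ 2.2998

2.2998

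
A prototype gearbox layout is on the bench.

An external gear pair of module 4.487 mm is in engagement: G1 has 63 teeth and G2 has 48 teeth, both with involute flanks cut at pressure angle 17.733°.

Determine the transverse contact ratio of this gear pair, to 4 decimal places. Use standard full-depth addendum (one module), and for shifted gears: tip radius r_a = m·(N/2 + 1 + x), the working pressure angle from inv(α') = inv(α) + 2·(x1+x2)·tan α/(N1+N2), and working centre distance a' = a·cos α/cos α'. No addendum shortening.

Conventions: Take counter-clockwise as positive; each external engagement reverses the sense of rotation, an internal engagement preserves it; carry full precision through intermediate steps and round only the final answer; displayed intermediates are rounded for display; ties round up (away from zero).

1.9078

recognized (one external pair, fixed centres): single-mesh tooth geometry, m = 4.487, N1 = 63, N2 = 48
base radii: r_b1 = 134.624878, r_b2 = 102.571335
tip radii: r_a1 = 145.827500, r_a2 = 112.175000
no profile shift: α' = α, a' = a
action lengths: √(r_a1²−r_b1²) = 56.051781, √(r_a2²−r_b2²) = 45.413124
base pitch p_b = π·m·cos α = 13.426556
CR = (56.051781 + 45.413124 − 249.028500·sin 17.73300°)/13.426556 = 1.907815
contact ratio ≈ 1.9078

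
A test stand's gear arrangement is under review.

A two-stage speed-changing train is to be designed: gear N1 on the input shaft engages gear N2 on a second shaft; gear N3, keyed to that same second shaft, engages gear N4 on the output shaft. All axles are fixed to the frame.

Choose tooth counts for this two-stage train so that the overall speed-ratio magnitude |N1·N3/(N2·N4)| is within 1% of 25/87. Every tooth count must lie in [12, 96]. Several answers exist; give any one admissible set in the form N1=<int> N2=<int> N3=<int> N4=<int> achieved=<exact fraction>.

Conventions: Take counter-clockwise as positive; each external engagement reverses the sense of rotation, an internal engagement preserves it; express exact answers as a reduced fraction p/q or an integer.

topology: fixed-axis compound train — 2 stages, target 25/87
target = 25/87 in lowest terms: an exact hit needs N1·N3 = k·25 and N2·N4 = k·87 for one integer k, every count in [12, 96]; additionally prefer no 1:1 stage (N1 ≠ N2, N3 ≠ N4)
k = 1…8: no 1:1-free in-range split of k·25 and k·87 into factor pairs; take k = 9
k = 9: N1·N3 = 225 = 15·15, N2·N4 = 783 = 27·29
achieved = 15·15/(27·29) = 25/87; |achieved − target| = 0 ≤ 1/348 ✓

N1=15 N2=27 N3=15 N4=29 achieved=25/87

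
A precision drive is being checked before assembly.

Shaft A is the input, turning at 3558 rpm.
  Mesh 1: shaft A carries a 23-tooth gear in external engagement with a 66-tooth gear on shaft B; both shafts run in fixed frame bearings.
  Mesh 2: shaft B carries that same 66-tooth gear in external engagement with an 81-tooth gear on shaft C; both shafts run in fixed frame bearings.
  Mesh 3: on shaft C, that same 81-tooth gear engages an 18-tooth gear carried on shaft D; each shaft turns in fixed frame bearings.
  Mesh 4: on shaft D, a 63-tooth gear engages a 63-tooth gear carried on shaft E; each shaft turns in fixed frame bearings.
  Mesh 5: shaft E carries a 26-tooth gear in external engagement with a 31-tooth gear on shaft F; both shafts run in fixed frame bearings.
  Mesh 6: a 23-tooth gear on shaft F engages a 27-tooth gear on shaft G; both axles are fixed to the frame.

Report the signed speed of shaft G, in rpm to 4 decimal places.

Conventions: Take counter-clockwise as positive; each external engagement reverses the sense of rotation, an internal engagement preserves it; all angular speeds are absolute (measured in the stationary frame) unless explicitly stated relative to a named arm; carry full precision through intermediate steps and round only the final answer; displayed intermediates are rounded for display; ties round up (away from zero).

topology: fixed-axis compound train — 6 meshes, A→G
mesh 1 [23T→66T]: ω = 3558.0000×23/66 = 1239.9091 rpm, sense flips to −
mesh 2 [66T→81T]: ω = 1239.9091×66/81 = 1010.2963 rpm, sense flips to +
mesh 3 [81T→18T]: ω = 1010.2963×81/18 = 4546.3333 rpm, sense flips to −
mesh 4 [63T→63T]: ω = 4546.3333×63/63 = 4546.3333 rpm, sense flips to +
mesh 5 [26T→31T]: ω = 4546.3333×26/31 = 3813.0538 rpm, sense flips to −
mesh 6 [23T→27T]: ω = 3813.0538×23/27 = 3248.1569 rpm, sense flips to +
signed output speed = +3248.1569 rpm

+3248.1569 rpm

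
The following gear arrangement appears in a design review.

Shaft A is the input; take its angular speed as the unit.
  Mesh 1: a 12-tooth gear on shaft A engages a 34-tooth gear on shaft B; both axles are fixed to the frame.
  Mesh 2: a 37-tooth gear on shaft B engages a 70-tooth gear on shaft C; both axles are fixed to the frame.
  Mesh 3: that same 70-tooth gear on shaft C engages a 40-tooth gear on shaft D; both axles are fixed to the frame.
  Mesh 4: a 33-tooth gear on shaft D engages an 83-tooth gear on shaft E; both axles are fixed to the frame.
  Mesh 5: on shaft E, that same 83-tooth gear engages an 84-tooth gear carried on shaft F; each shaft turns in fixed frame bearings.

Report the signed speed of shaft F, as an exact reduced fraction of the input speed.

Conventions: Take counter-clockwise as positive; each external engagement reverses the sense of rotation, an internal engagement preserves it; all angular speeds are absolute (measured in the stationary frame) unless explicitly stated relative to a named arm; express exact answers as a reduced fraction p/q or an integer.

5-mesh fixed-axis compound train (all bearings frame-fixed)
mesh 1 [12T→34T]: |ω|/ω_in = 1×12/34 = 6/17, sense flips to −
mesh 2 [37T→70T]: |ω|/ω_in = (6/17)×37/70 = 111/595, sense flips to +
mesh 3 [70T→40T]: |ω|/ω_in = (111/595)×70/40 = 111/340, sense flips to −
mesh 4 [33T→83T]: |ω|/ω_in = (111/340)×33/83 = 3663/28220, sense flips to +
mesh 5 [83T→84T]: |ω|/ω_in = (3663/28220)×83/84 = 1221/9520, sense flips to −
signed output speed (× input speed) = -1221/9520

-1221/9520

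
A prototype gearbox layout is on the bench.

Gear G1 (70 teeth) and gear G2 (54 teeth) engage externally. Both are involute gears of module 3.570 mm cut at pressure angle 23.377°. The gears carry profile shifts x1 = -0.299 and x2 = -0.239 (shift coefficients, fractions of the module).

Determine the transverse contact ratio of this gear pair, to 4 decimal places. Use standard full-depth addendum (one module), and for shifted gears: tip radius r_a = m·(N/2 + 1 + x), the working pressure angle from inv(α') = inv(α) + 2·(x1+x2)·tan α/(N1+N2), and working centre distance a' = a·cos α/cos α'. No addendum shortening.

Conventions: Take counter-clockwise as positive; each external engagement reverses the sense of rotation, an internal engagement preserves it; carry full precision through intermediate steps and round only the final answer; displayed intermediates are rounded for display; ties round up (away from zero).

1.6999

class = single-mesh tooth geometry [involute pair 70T × 54T, m = 3.570]
base radii: r_b1 = 114.693351, r_b2 = 88.477728
tip radii: r_a1 = 127.452570, r_a2 = 99.106770
inv(α') = inv(23.377°) + 2·(-0.299-0.239)·tan α/(70+54) = 0.02050559  ⇒  α' = 22.15733°
a' = a·cos α / cos α' = 221.3400·cos 23.377°/cos 22.15733° = 219.371274
action lengths: √(r_a1²−r_b1²) = 55.584105, √(r_a2²−r_b2²) = 44.652474
base pitch p_b = π·m·cos α = 10.294851
CR = (55.584105 + 44.652474 − 219.371274·sin 22.15733°)/10.294851 = 1.699922
contact ratio ≈ 1.6999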